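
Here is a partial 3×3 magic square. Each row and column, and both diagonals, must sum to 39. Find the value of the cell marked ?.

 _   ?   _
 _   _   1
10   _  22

19

Row 3 needs 39; the known cells sum to 32, so (3,2) = 7.
Column 3 needs 39; the known cells sum to 23, so (1,3) = 16.
From anti-diagonal, 39 − (16 + 10) gives (2,2) = 13.
The remaining cell in row 2 is (2,1) = 39 − 14 = 25.
From column 1, 39 − (25 + 10) gives (1,1) = 4.
The remaining cell in column 2 is (1,2) = 39 − 20 = 19.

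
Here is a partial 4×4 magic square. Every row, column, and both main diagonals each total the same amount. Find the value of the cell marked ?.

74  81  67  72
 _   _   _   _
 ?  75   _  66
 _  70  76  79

80

Row 1 is complete and sums to 294; that is the magic constant.
Row 4: 70 + 76 + 79 + ? = 294, so (4,1) = 69.
Column 2: 81 + 75 + 70 + ? = 294, so (2,2) = 68.
Using column 4: 72 + 66 + 79 + ? → (2,4) = 294 − 217 = 77.
From main diagonal, 294 − (74 + 68 + 79) gives (3,3) = 73.
Using anti-diagonal: 72 + 75 + 69 + ? → (2,3) = 294 − 216 = 78.
Row 2 needs 294; the known cells sum to 223, so (2,1) = 71.
From row 3, 294 − (75 + 73 + 66) gives (3,1) = 80.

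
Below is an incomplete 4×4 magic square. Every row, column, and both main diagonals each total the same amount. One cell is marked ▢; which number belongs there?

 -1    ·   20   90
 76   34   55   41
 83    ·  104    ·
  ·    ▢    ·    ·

Row 2 is complete and sums to 206; that is the magic constant.
Row 1 must total 206; the given cells sum to 109, so (1,2) = 97.
From column 1, 206 − (-1 + 76 + 83) gives (4,1) = 48.
Column 3: 20 + 55 + 104 + ? = 206, so (4,3) = 27.
Main diagonal: -1 + 34 + 104 + ? = 206, so (4,4) = 69.
The remaining cell in anti-diagonal is (3,2) = 206 − 193 = 13.
Using row 3: 83 + 13 + 104 + ? → (3,4) = 206 − 200 = 6.
The remaining cell in row 4 is (4,2) = 206 − 144 = 62.

62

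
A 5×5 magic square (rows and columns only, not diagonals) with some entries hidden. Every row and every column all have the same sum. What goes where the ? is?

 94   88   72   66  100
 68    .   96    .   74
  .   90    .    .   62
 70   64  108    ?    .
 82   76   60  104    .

92

Row 1 is complete and sums to 420; that is the magic constant.
Row 5 needs 420; the known cells sum to 322, so (5,5) = 98.
Column 1: 94 + 68 + 70 + 82 + ? = 420, so (3,1) = 106.
The remaining cell in column 2 is (2,2) = 420 − 318 = 102.
Column 3: 72 + 96 + 108 + 60 + ? = 420, so (3,3) = 84.
Column 5 needs 420; the known cells sum to 334, so (4,5) = 86.
Row 2 must total 420; the given cells sum to 340, so (2,4) = 80.
Row 3: 106 + 90 + 84 + 62 + ? = 420, so (3,4) = 78.
From row 4, 420 − (70 + 64 + 108 + 86) gives (4,4) = 92.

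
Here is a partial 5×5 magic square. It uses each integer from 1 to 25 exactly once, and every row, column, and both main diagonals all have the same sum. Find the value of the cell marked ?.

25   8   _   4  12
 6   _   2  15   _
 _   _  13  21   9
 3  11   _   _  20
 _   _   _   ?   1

18

The entries are 1 through 25, which sum to 325, so each line sums to 325/5 = 65.
Row 1 needs 65; the known cells sum to 49, so (1,3) = 16.
Column 5 must total 65; the given cells sum to 42, so (2,5) = 23.
The remaining cell in anti-diagonal is (5,1) = 65 − 51 = 14.
Row 2: 6 + 2 + 15 + 23 + ? = 65, so (2,2) = 19.
Using column 1: 25 + 6 + 3 + 14 + ? → (3,1) = 65 − 48 = 17.
The remaining cell in main diagonal is (4,4) = 65 − 58 = 7.
Row 3: 17 + 13 + 21 + 9 + ? = 65, so (3,2) = 5.
Using row 4: 3 + 11 + 7 + 20 + ? → (4,3) = 65 − 41 = 24.
Using column 2: 8 + 19 + 5 + 11 + ? → (5,2) = 65 − 43 = 22.
Using column 3: 16 + 2 + 13 + 24 + ? → (5,3) = 65 − 55 = 10.
Column 4 needs 65; the known cells sum to 47, so (5,4) = 18.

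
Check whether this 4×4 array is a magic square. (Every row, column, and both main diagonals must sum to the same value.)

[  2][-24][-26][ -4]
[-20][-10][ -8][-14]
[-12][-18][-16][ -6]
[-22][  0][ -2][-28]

Yes

Row 1: 2 + (-24) + (-26) + (-4) = -52.
Row 2: -20 + (-10) + (-8) + (-14) = -52.
Row 3: -12 + (-18) + (-16) + (-6) = -52.
Row 4: -22 + 0 + (-2) + (-28) = -52.
Column 1: 2 + (-20) + (-12) + (-22) = -52.
Column 2: -24 + (-10) + (-18) + 0 = -52.
Column 3: -26 + (-8) + (-16) + (-2) = -52.
Column 4: -4 + (-14) + (-6) + (-28) = -52.
Main diagonal: 2 + (-10) + (-16) + (-28) = -52.
Anti-diagonal: -4 + (-8) + (-18) + (-22) = -52.
All lines sum to -52.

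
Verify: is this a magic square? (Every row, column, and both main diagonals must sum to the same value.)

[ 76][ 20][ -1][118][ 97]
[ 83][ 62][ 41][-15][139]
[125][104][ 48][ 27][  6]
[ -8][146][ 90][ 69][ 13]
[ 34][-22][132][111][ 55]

Row 1: 76 + 20 + (-1) + 118 + 97 = 310.
Row 2: 83 + 62 + 41 + (-15) + 139 = 310.
Row 3: 125 + 104 + 48 + 27 + 6 = 310.
Row 4: -8 + 146 + 90 + 69 + 13 = 310.
Row 5: 34 + (-22) + 132 + 111 + 55 = 310.
Column 1: 76 + 83 + 125 + (-8) + 34 = 310.
Column 2: 20 + 62 + 104 + 146 + (-22) = 310.
Column 3: -1 + 41 + 48 + 90 + 132 = 310.
Column 4: 118 + (-15) + 27 + 69 + 111 = 310.
Column 5: 97 + 139 + 6 + 13 + 55 = 310.
Main diagonal: 76 + 62 + 48 + 69 + 55 = 310.
Anti-diagonal: 97 + (-15) + 48 + 146 + 34 = 310.
All lines sum to 310.

Yes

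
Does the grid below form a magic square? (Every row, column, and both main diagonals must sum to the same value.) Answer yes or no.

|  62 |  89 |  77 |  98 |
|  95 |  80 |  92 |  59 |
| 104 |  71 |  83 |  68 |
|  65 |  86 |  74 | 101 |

Row 1: 62 + 89 + 77 + 98 = 326.
Row 2: 95 + 80 + 92 + 59 = 326.
Row 3: 104 + 71 + 83 + 68 = 326.
Row 4: 65 + 86 + 74 + 101 = 326.
Column 1: 62 + 95 + 104 + 65 = 326.
Column 2: 89 + 80 + 71 + 86 = 326.
Column 3: 77 + 92 + 83 + 74 = 326.
Column 4: 98 + 59 + 68 + 101 = 326.
Main diagonal: 62 + 80 + 83 + 101 = 326.
Anti-diagonal: 98 + 92 + 71 + 65 = 326.
All lines sum to 326.

Yes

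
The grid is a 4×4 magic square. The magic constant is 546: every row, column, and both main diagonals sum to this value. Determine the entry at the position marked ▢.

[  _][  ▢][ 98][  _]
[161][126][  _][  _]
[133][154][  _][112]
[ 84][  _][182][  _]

91

Row 3: 133 + 154 + 112 + ? = 546, so (3,3) = 147.
Column 1 must total 546; the given cells sum to 378, so (1,1) = 168.
The remaining cell in column 3 is (2,3) = 546 − 427 = 119.
Using main diagonal: 168 + 126 + 147 + ? → (4,4) = 546 − 441 = 105.
Anti-diagonal: 119 + 154 + 84 + ? = 546, so (1,4) = 189.
Using row 1: 168 + 98 + 189 + ? → (1,2) = 546 − 455 = 91.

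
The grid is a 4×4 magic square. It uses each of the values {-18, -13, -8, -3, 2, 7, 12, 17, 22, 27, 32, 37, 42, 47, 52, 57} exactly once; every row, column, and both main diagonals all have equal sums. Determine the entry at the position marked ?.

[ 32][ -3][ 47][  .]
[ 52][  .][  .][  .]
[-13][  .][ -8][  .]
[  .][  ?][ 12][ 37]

The 16 entries sum to 312, so each line sums to 312/4 = 78.
Row 1 must total 78; the given cells sum to 76, so (1,4) = 2.
Column 1: 32 + 52 + (-13) + ? = 78, so (4,1) = 7.
The remaining cell in column 3 is (2,3) = 78 − 51 = 27.
The remaining cell in main diagonal is (2,2) = 78 − 61 = 17.
The remaining cell in anti-diagonal is (3,2) = 78 − 36 = 42.
Row 2 must total 78; the given cells sum to 96, so (2,4) = -18.
From row 3, 78 − (-13 + 42 + (-8)) gives (3,4) = 57.
From row 4, 78 − (7 + 12 + 37) gives (4,2) = 22.

22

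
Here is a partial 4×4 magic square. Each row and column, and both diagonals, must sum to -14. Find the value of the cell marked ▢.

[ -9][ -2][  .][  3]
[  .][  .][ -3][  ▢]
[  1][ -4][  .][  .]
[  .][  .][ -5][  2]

Row 1 must total -14; the given cells sum to -8, so (1,3) = -6.
Column 3: -6 + (-3) + (-5) + ? = -14, so (3,3) = 0.
Main diagonal must total -14; the given cells sum to -7, so (2,2) = -7.
The remaining cell in anti-diagonal is (4,1) = -14 − (-4) = -10.
Using row 3: 1 + (-4) + 0 + ? → (3,4) = -14 − (-3) = -11.
The remaining cell in row 4 is (4,2) = -14 − (-13) = -1.
The remaining cell in column 1 is (2,1) = -14 − (-18) = 4.
From column 4, -14 − (3 + (-11) + 2) gives (2,4) = -8.

-8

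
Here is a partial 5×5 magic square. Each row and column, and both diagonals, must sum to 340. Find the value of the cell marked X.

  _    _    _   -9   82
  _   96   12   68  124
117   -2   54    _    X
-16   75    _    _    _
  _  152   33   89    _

26

Row 2: 96 + 12 + 68 + 124 + ? = 340, so (2,1) = 40.
The remaining cell in column 2 is (1,2) = 340 − 321 = 19.
Anti-diagonal must total 340; the given cells sum to 279, so (5,1) = 61.
Row 5 must total 340; the given cells sum to 335, so (5,5) = 5.
The remaining cell in column 1 is (1,1) = 340 − 202 = 138.
From main diagonal, 340 − (138 + 96 + 54 + 5) gives (4,4) = 47.
Row 1 must total 340; the given cells sum to 230, so (1,3) = 110.
Using column 3: 110 + 12 + 54 + 33 + ? → (4,3) = 340 − 209 = 131.
Using column 4: -9 + 68 + 47 + 89 + ? → (3,4) = 340 − 195 = 145.
The remaining cell in row 3 is (3,5) = 340 − 314 = 26.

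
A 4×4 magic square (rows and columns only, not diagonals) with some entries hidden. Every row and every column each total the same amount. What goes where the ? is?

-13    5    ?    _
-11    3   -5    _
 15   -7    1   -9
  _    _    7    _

-3

Row 3 is complete and sums to 0; that is the magic constant.
Using row 2: -11 + 3 + (-5) + ? → (2,4) = 0 − (-13) = 13.
Column 1 needs 0; the known cells sum to -9, so (4,1) = 9.
Column 2: 5 + 3 + (-7) + ? = 0, so (4,2) = -1.
The remaining cell in column 3 is (1,3) = 0 − 3 = -3.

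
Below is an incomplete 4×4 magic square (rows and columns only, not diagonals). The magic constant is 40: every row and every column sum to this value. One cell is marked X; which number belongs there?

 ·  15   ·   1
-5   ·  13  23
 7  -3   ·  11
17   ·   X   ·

The remaining cell in row 2 is (2,2) = 40 − 31 = 9.
From row 3, 40 − (7 + (-3) + 11) gives (3,3) = 25.
Using column 1: -5 + 7 + 17 + ? → (1,1) = 40 − 19 = 21.
From column 2, 40 − (15 + 9 + (-3)) gives (4,2) = 19.
From column 4, 40 − (1 + 23 + 11) gives (4,4) = 5.
From row 1, 40 − (21 + 15 + 1) gives (1,3) = 3.
Row 4 needs 40; the known cells sum to 41, so (4,3) = -1.

-1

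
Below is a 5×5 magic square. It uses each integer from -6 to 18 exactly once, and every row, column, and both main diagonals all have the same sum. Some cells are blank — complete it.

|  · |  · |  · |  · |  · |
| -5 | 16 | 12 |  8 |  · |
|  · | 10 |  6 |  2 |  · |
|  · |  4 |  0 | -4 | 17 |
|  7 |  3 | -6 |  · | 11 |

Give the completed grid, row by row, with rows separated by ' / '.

1 -3 18 9 5 / -5 16 12 8 -1 / 14 10 6 2 -2 / 13 4 0 -4 17 / 7 3 -6 15 11

The entries are -6 through 18, which sum to 150, so each line sums to 150/5 = 30.
Row 2 must total 30; the given cells sum to 31, so (2,5) = -1.
Row 4: 4 + 0 + (-4) + 17 + ? = 30, so (4,1) = 13.
Row 5: 7 + 3 + (-6) + 11 + ? = 30, so (5,4) = 15.
Using column 2: 16 + 10 + 4 + 3 + ? → (1,2) = 30 − 33 = -3.
Column 3: 12 + 6 + 0 + (-6) + ? = 30, so (1,3) = 18.
Using column 4: 8 + 2 + (-4) + 15 + ? → (1,4) = 30 − 21 = 9.
Main diagonal needs 30; the known cells sum to 29, so (1,1) = 1.
Anti-diagonal: 8 + 6 + 4 + 7 + ? = 30, so (1,5) = 5.
Column 1 must total 30; the given cells sum to 16, so (3,1) = 14.
Column 5 must total 30; the given cells sum to 32, so (3,5) = -2.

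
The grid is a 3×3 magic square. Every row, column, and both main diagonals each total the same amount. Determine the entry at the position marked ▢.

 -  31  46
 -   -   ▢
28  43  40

25

Row 3 is complete and sums to 111; that is the magic constant.
Row 1 needs 111; the known cells sum to 77, so (1,1) = 34.
Column 1 needs 111; the known cells sum to 62, so (2,1) = 49.
Using column 2: 31 + 43 + ? → (2,2) = 111 − 74 = 37.
Column 3: 46 + 40 + ? = 111, so (2,3) = 25.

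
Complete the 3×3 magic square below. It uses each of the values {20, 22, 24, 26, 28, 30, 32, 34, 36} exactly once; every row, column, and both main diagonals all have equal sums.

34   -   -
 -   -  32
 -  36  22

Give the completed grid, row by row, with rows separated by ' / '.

The 9 entries sum to 252, so each line sums to 252/3 = 84.
Using row 3: 36 + 22 + ? → (3,1) = 84 − 58 = 26.
The remaining cell in column 1 is (2,1) = 84 − 60 = 24.
Column 3: 32 + 22 + ? = 84, so (1,3) = 30.
Main diagonal: 34 + 22 + ? = 84, so (2,2) = 28.
Using row 1: 34 + 30 + ? → (1,2) = 84 − 64 = 20.

34 20 30 / 24 28 32 / 26 36 22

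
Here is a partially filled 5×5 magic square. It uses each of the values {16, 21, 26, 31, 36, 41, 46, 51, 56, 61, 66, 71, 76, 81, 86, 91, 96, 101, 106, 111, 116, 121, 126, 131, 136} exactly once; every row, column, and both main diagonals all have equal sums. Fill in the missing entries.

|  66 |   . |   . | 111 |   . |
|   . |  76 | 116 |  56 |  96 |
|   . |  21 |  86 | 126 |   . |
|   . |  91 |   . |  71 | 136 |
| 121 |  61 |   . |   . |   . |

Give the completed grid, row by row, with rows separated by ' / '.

The 25 entries sum to 1900, so each line sums to 1900/5 = 380.
Row 2 needs 380; the known cells sum to 344, so (2,1) = 36.
Column 2: 76 + 21 + 91 + 61 + ? = 380, so (1,2) = 131.
Using column 4: 111 + 56 + 126 + 71 + ? → (5,4) = 380 − 364 = 16.
From main diagonal, 380 − (66 + 76 + 86 + 71) gives (5,5) = 81.
Using anti-diagonal: 56 + 86 + 91 + 121 + ? → (1,5) = 380 − 354 = 26.
The remaining cell in row 1 is (1,3) = 380 − 334 = 46.
Row 5: 121 + 61 + 16 + 81 + ? = 380, so (5,3) = 101.
Column 3 must total 380; the given cells sum to 349, so (4,3) = 31.
Column 5 needs 380; the known cells sum to 339, so (3,5) = 41.
From row 3, 380 − (21 + 86 + 126 + 41) gives (3,1) = 106.
From row 4, 380 − (91 + 31 + 71 + 136) gives (4,1) = 51.

66 131 46 111 26 / 36 76 116 56 96 / 106 21 86 126 41 / 51 91 31 71 136 / 121 61 101 16 81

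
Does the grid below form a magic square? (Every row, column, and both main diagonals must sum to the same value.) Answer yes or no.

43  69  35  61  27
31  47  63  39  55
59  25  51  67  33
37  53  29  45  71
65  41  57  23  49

Row 1: 43 + 69 + 35 + 61 + 27 = 235.
Row 2: 31 + 47 + 63 + 39 + 55 = 235.
Row 3: 59 + 25 + 51 + 67 + 33 = 235.
Row 4: 37 + 53 + 29 + 45 + 71 = 235.
Row 5: 65 + 41 + 57 + 23 + 49 = 235.
Column 1: 43 + 31 + 59 + 37 + 65 = 235.
Column 2: 69 + 47 + 25 + 53 + 41 = 235.
Column 3: 35 + 63 + 51 + 29 + 57 = 235.
Column 4: 61 + 39 + 67 + 45 + 23 = 235.
Column 5: 27 + 55 + 33 + 71 + 49 = 235.
Main diagonal: 43 + 47 + 51 + 45 + 49 = 235.
Anti-diagonal: 27 + 39 + 51 + 53 + 65 = 235.
All lines sum to 235.

Yes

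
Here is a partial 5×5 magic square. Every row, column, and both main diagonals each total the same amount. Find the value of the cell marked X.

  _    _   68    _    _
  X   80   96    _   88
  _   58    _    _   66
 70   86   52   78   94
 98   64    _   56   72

Row 4 is complete and sums to 380; that is the magic constant.
Using row 5: 98 + 64 + 56 + 72 + ? → (5,3) = 380 − 290 = 90.
Using column 2: 80 + 58 + 86 + 64 + ? → (1,2) = 380 − 288 = 92.
The remaining cell in column 3 is (3,3) = 380 − 306 = 74.
The remaining cell in column 5 is (1,5) = 380 − 320 = 60.
Using main diagonal: 80 + 74 + 78 + 72 + ? → (1,1) = 380 − 304 = 76.
Using anti-diagonal: 60 + 74 + 86 + 98 + ? → (2,4) = 380 − 318 = 62.
The remaining cell in row 1 is (1,4) = 380 − 296 = 84.
From row 2, 380 − (80 + 96 + 62 + 88) gives (2,1) = 54.

54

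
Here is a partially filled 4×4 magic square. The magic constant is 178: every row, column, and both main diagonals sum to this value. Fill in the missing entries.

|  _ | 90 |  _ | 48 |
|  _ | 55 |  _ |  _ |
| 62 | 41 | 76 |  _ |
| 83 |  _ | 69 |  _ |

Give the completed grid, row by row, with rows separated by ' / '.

13 90 27 48 / 20 55 6 97 / 62 41 76 -1 / 83 -8 69 34

Row 3 must total 178; the given cells sum to 179, so (3,4) = -1.
Using column 2: 90 + 55 + 41 + ? → (4,2) = 178 − 186 = -8.
The remaining cell in anti-diagonal is (2,3) = 178 − 172 = 6.
Row 4 must total 178; the given cells sum to 144, so (4,4) = 34.
Column 3 must total 178; the given cells sum to 151, so (1,3) = 27.
From column 4, 178 − (48 + (-1) + 34) gives (2,4) = 97.
The remaining cell in main diagonal is (1,1) = 178 − 165 = 13.
From row 2, 178 − (55 + 6 + 97) gives (2,1) = 20.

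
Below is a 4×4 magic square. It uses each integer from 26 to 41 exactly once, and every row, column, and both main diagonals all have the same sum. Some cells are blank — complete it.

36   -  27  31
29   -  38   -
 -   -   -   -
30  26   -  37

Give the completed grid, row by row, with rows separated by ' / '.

36 40 27 31 / 29 33 38 34 / 39 35 28 32 / 30 26 41 37

The entries are 26 through 41, which sum to 536, so each line sums to 536/4 = 134.
Row 1: 36 + 27 + 31 + ? = 134, so (1,2) = 40.
Row 4: 30 + 26 + 37 + ? = 134, so (4,3) = 41.
Column 1: 36 + 29 + 30 + ? = 134, so (3,1) = 39.
Column 3 needs 134; the known cells sum to 106, so (3,3) = 28.
From main diagonal, 134 − (36 + 28 + 37) gives (2,2) = 33.
From anti-diagonal, 134 − (31 + 38 + 30) gives (3,2) = 35.
Using row 2: 29 + 33 + 38 + ? → (2,4) = 134 − 100 = 34.
Using row 3: 39 + 35 + 28 + ? → (3,4) = 134 − 102 = 32.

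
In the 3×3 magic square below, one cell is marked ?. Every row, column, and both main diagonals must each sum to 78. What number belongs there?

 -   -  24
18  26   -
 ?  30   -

Using row 2: 18 + 26 + ? → (2,3) = 78 − 44 = 34.
Column 2: 26 + 30 + ? = 78, so (1,2) = 22.
The remaining cell in column 3 is (3,3) = 78 − 58 = 20.
From main diagonal, 78 − (26 + 20) gives (1,1) = 32.
From anti-diagonal, 78 − (24 + 26) gives (3,1) = 28.

28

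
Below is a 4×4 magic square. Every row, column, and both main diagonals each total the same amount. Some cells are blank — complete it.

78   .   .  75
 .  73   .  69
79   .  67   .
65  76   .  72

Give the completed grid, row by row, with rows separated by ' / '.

78 71 66 75 / 68 73 80 69 / 79 70 67 74 / 65 76 77 72

Main diagonal is already complete: 78 + 73 + 67 + 72 = 290, so that is the magic constant.
Row 4 needs 290; the known cells sum to 213, so (4,3) = 77.
Column 1: 78 + 79 + 65 + ? = 290, so (2,1) = 68.
The remaining cell in column 4 is (3,4) = 290 − 216 = 74.
The remaining cell in row 2 is (2,3) = 290 − 210 = 80.
The remaining cell in row 3 is (3,2) = 290 − 220 = 70.
From column 2, 290 − (73 + 70 + 76) gives (1,2) = 71.
From column 3, 290 − (80 + 67 + 77) gives (1,3) = 66.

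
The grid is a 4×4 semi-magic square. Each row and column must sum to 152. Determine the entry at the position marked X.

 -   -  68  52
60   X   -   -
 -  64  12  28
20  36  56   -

44

From row 3, 152 − (64 + 12 + 28) gives (3,1) = 48.
Row 4: 20 + 36 + 56 + ? = 152, so (4,4) = 40.
Column 1 needs 152; the known cells sum to 128, so (1,1) = 24.
Using column 3: 68 + 12 + 56 + ? → (2,3) = 152 − 136 = 16.
The remaining cell in column 4 is (2,4) = 152 − 120 = 32.
Row 1: 24 + 68 + 52 + ? = 152, so (1,2) = 8.
The remaining cell in row 2 is (2,2) = 152 − 108 = 44.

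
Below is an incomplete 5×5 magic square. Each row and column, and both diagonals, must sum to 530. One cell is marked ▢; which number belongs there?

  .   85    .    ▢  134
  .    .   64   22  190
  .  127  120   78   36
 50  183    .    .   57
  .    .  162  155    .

Row 3: 127 + 120 + 78 + 36 + ? = 530, so (3,1) = 169.
The remaining cell in column 5 is (5,5) = 530 − 417 = 113.
From anti-diagonal, 530 − (134 + 22 + 120 + 183) gives (5,1) = 71.
Using row 5: 71 + 162 + 155 + 113 + ? → (5,2) = 530 − 501 = 29.
The remaining cell in column 2 is (2,2) = 530 − 424 = 106.
The remaining cell in row 2 is (2,1) = 530 − 382 = 148.
Column 1 must total 530; the given cells sum to 438, so (1,1) = 92.
Main diagonal must total 530; the given cells sum to 431, so (4,4) = 99.
Using row 4: 50 + 183 + 99 + 57 + ? → (4,3) = 530 − 389 = 141.
From column 3, 530 − (64 + 120 + 141 + 162) gives (1,3) = 43.
Column 4 must total 530; the given cells sum to 354, so (1,4) = 176.

176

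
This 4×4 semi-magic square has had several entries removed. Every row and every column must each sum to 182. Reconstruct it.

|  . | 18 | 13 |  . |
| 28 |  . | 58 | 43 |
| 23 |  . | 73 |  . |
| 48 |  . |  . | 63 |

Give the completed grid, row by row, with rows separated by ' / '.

83 18 13 68 / 28 53 58 43 / 23 78 73 8 / 48 33 38 63

Using row 2: 28 + 58 + 43 + ? → (2,2) = 182 − 129 = 53.
Column 1 must total 182; the given cells sum to 99, so (1,1) = 83.
Column 3 must total 182; the given cells sum to 144, so (4,3) = 38.
From row 1, 182 − (83 + 18 + 13) gives (1,4) = 68.
From row 4, 182 − (48 + 38 + 63) gives (4,2) = 33.
Column 2 needs 182; the known cells sum to 104, so (3,2) = 78.
Using column 4: 68 + 43 + 63 + ? → (3,4) = 182 − 174 = 8.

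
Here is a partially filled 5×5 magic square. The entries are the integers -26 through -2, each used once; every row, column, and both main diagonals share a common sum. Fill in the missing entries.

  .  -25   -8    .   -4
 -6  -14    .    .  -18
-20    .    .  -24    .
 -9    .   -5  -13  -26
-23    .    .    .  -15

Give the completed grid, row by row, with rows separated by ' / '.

-12 -25 -8 -21 -4 / -6 -14 -22 -10 -18 / -20 -3 -16 -24 -7 / -9 -17 -5 -13 -26 / -23 -11 -19 -2 -15

The entries are -26 through -2, which sum to -350, so each line sums to -350/5 = -70.
Row 4 needs -70; the known cells sum to -53, so (4,2) = -17.
Using column 1: -6 + (-20) + (-9) + (-23) + ? → (1,1) = -70 − (-58) = -12.
Column 5 must total -70; the given cells sum to -63, so (3,5) = -7.
Main diagonal needs -70; the known cells sum to -54, so (3,3) = -16.
The remaining cell in anti-diagonal is (2,4) = -70 − (-60) = -10.
Row 1 must total -70; the given cells sum to -49, so (1,4) = -21.
Row 2: -6 + (-14) + (-10) + (-18) + ? = -70, so (2,3) = -22.
Row 3: -20 + (-16) + (-24) + (-7) + ? = -70, so (3,2) = -3.
Using column 2: -25 + (-14) + (-3) + (-17) + ? → (5,2) = -70 − (-59) = -11.
Column 3 must total -70; the given cells sum to -51, so (5,3) = -19.
Column 4 needs -70; the known cells sum to -68, so (5,4) = -2.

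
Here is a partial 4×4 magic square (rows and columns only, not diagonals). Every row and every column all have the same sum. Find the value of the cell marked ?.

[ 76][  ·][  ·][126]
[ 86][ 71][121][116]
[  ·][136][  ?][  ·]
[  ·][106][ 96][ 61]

66

Row 2 is complete and sums to 394; that is the magic constant.
Using row 4: 106 + 96 + 61 + ? → (4,1) = 394 − 263 = 131.
Column 1 must total 394; the given cells sum to 293, so (3,1) = 101.
Using column 2: 71 + 136 + 106 + ? → (1,2) = 394 − 313 = 81.
Column 4 must total 394; the given cells sum to 303, so (3,4) = 91.
The remaining cell in row 1 is (1,3) = 394 − 283 = 111.
From row 3, 394 − (101 + 136 + 91) gives (3,3) = 66.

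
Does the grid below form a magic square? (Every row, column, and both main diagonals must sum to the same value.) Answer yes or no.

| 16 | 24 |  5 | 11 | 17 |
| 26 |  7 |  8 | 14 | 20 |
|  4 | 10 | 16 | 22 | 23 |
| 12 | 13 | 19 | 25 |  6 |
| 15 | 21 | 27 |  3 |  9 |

No — main diagonal sums to 73 but anti-diagonal sums to 75.

Row 1: 16 + 24 + 5 + 11 + 17 = 73.
Row 2: 26 + 7 + 8 + 14 + 20 = 75.
Row 3: 4 + 10 + 16 + 22 + 23 = 75.
Row 4: 12 + 13 + 19 + 25 + 6 = 75.
Row 5: 15 + 21 + 27 + 3 + 9 = 75.
Column 1: 16 + 26 + 4 + 12 + 15 = 73.
Column 2: 24 + 7 + 10 + 13 + 21 = 75.
Column 3: 5 + 8 + 16 + 19 + 27 = 75.
Column 4: 11 + 14 + 22 + 25 + 3 = 75.
Column 5: 17 + 20 + 23 + 6 + 9 = 75.
Main diagonal: 16 + 7 + 16 + 25 + 9 = 73.
Anti-diagonal: 17 + 14 + 16 + 13 + 15 = 75.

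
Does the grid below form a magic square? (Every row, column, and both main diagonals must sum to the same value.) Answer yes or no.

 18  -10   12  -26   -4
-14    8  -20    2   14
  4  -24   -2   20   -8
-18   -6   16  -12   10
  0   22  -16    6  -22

Yes

Row 1: 18 + (-10) + 12 + (-26) + (-4) = -10.
Row 2: -14 + 8 + (-20) + 2 + 14 = -10.
Row 3: 4 + (-24) + (-2) + 20 + (-8) = -10.
Row 4: -18 + (-6) + 16 + (-12) + 10 = -10.
Row 5: 0 + 22 + (-16) + 6 + (-22) = -10.
Column 1: 18 + (-14) + 4 + (-18) + 0 = -10.
Column 2: -10 + 8 + (-24) + (-6) + 22 = -10.
Column 3: 12 + (-20) + (-2) + 16 + (-16) = -10.
Column 4: -26 + 2 + 20 + (-12) + 6 = -10.
Column 5: -4 + 14 + (-8) + 10 + (-22) = -10.
Main diagonal: 18 + 8 + (-2) + (-12) + (-22) = -10.
Anti-diagonal: -4 + 2 + (-2) + (-6) + 0 = -10.
All lines sum to -10.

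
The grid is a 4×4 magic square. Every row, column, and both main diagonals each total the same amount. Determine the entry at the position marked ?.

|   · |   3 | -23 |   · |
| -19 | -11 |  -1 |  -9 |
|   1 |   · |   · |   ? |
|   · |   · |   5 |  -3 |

-13

Row 2 is complete and sums to -40; that is the magic constant.
Column 3 must total -40; the given cells sum to -19, so (3,3) = -21.
Main diagonal needs -40; the known cells sum to -35, so (1,1) = -5.
The remaining cell in row 1 is (1,4) = -40 − (-25) = -15.
Column 1: -5 + (-19) + 1 + ? = -40, so (4,1) = -17.
Column 4: -15 + (-9) + (-3) + ? = -40, so (3,4) = -13.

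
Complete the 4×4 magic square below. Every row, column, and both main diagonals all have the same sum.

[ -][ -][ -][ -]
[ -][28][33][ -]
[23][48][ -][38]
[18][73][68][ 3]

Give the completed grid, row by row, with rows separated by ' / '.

78 13 8 63 / 43 28 33 58 / 23 48 53 38 / 18 73 68 3

Row 4 is already complete: 18 + 73 + 68 + 3 = 162, so that is the magic constant.
The remaining cell in row 3 is (3,3) = 162 − 109 = 53.
Using column 2: 28 + 48 + 73 + ? → (1,2) = 162 − 149 = 13.
Column 3 must total 162; the given cells sum to 154, so (1,3) = 8.
Main diagonal needs 162; the known cells sum to 84, so (1,1) = 78.
Anti-diagonal needs 162; the known cells sum to 99, so (1,4) = 63.
From column 1, 162 − (78 + 23 + 18) gives (2,1) = 43.
Column 4: 63 + 38 + 3 + ? = 162, so (2,4) = 58.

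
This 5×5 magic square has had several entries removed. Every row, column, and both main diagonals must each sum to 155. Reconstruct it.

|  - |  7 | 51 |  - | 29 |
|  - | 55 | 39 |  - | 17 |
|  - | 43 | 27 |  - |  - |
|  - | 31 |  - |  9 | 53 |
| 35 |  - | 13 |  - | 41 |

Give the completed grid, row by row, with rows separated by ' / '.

23 7 51 45 29 / 11 55 39 33 17 / 49 43 27 21 15 / 37 31 25 9 53 / 35 19 13 47 41

Column 2: 7 + 55 + 43 + 31 + ? = 155, so (5,2) = 19.
Column 3: 51 + 39 + 27 + 13 + ? = 155, so (4,3) = 25.
Column 5: 29 + 17 + 53 + 41 + ? = 155, so (3,5) = 15.
From main diagonal, 155 − (55 + 27 + 9 + 41) gives (1,1) = 23.
Anti-diagonal: 29 + 27 + 31 + 35 + ? = 155, so (2,4) = 33.
Row 1 must total 155; the given cells sum to 110, so (1,4) = 45.
The remaining cell in row 2 is (2,1) = 155 − 144 = 11.
From row 4, 155 − (31 + 25 + 9 + 53) gives (4,1) = 37.
Row 5 needs 155; the known cells sum to 108, so (5,4) = 47.
Column 1 needs 155; the known cells sum to 106, so (3,1) = 49.
Column 4: 45 + 33 + 9 + 47 + ? = 155, so (3,4) = 21.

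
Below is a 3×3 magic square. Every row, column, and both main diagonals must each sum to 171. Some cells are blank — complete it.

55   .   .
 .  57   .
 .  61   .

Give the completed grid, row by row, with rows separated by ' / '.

55 53 63 / 65 57 49 / 51 61 59

From column 2, 171 − (57 + 61) gives (1,2) = 53.
Using main diagonal: 55 + 57 + ? → (3,3) = 171 − 112 = 59.
Row 1 must total 171; the given cells sum to 108, so (1,3) = 63.
From row 3, 171 − (61 + 59) gives (3,1) = 51.
From column 1, 171 − (55 + 51) gives (2,1) = 65.
Column 3: 63 + 59 + ? = 171, so (2,3) = 49.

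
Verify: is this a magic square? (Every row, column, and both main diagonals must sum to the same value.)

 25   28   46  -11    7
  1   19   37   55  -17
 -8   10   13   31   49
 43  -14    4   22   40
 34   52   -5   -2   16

Row 1: 25 + 28 + 46 + (-11) + 7 = 95.
Row 2: 1 + 19 + 37 + 55 + (-17) = 95.
Row 3: -8 + 10 + 13 + 31 + 49 = 95.
Row 4: 43 + (-14) + 4 + 22 + 40 = 95.
Row 5: 34 + 52 + (-5) + (-2) + 16 = 95.
Column 1: 25 + 1 + (-8) + 43 + 34 = 95.
Column 2: 28 + 19 + 10 + (-14) + 52 = 95.
Column 3: 46 + 37 + 13 + 4 + (-5) = 95.
Column 4: -11 + 55 + 31 + 22 + (-2) = 95.
Column 5: 7 + (-17) + 49 + 40 + 16 = 95.
Main diagonal: 25 + 19 + 13 + 22 + 16 = 95.
Anti-diagonal: 7 + 55 + 13 + (-14) + 34 = 95.
All lines sum to 95.

Yes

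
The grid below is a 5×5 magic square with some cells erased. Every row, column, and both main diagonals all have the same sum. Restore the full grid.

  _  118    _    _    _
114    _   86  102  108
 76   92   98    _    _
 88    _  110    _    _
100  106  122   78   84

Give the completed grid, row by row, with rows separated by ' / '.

112 118 74 90 96 / 114 80 86 102 108 / 76 92 98 104 120 / 88 94 110 116 82 / 100 106 122 78 84

Row 5 is already complete: 100 + 106 + 122 + 78 + 84 = 490, so that is the magic constant.
Row 2 needs 490; the known cells sum to 410, so (2,2) = 80.
Column 1 needs 490; the known cells sum to 378, so (1,1) = 112.
Column 2 needs 490; the known cells sum to 396, so (4,2) = 94.
Column 3 must total 490; the given cells sum to 416, so (1,3) = 74.
The remaining cell in main diagonal is (4,4) = 490 − 374 = 116.
Anti-diagonal must total 490; the given cells sum to 394, so (1,5) = 96.
Row 1 needs 490; the known cells sum to 400, so (1,4) = 90.
From row 4, 490 − (88 + 94 + 110 + 116) gives (4,5) = 82.
The remaining cell in column 4 is (3,4) = 490 − 386 = 104.
Using column 5: 96 + 108 + 82 + 84 + ? → (3,5) = 490 − 370 = 120.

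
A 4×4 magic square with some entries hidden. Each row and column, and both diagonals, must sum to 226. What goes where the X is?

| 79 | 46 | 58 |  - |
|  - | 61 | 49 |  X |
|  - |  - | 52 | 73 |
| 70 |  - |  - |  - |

76

Row 1: 79 + 46 + 58 + ? = 226, so (1,4) = 43.
Using column 3: 58 + 49 + 52 + ? → (4,3) = 226 − 159 = 67.
From main diagonal, 226 − (79 + 61 + 52) gives (4,4) = 34.
Using anti-diagonal: 43 + 49 + 70 + ? → (3,2) = 226 − 162 = 64.
From row 3, 226 − (64 + 52 + 73) gives (3,1) = 37.
Row 4: 70 + 67 + 34 + ? = 226, so (4,2) = 55.
Column 1: 79 + 37 + 70 + ? = 226, so (2,1) = 40.
From column 4, 226 − (43 + 73 + 34) gives (2,4) = 76.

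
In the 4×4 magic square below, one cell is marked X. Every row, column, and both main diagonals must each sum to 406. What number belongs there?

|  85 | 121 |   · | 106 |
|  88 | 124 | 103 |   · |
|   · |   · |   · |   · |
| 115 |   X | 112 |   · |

From row 1, 406 − (85 + 121 + 106) gives (1,3) = 94.
Row 2 needs 406; the known cells sum to 315, so (2,4) = 91.
Column 1: 85 + 88 + 115 + ? = 406, so (3,1) = 118.
From column 3, 406 − (94 + 103 + 112) gives (3,3) = 97.
Main diagonal must total 406; the given cells sum to 306, so (4,4) = 100.
Anti-diagonal: 106 + 103 + 115 + ? = 406, so (3,2) = 82.
Row 3: 118 + 82 + 97 + ? = 406, so (3,4) = 109.
From row 4, 406 − (115 + 112 + 100) gives (4,2) = 79.

79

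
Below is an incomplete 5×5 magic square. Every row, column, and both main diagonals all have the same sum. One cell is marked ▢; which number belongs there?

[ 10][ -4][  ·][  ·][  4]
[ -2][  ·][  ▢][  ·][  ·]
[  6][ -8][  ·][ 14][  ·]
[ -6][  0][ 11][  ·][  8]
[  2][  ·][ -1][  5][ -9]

-10

Column 1 is complete and sums to 10; that is the magic constant.
The remaining cell in row 4 is (4,4) = 10 − 13 = -3.
Using row 5: 2 + (-1) + 5 + (-9) + ? → (5,2) = 10 − (-3) = 13.
Column 2 must total 10; the given cells sum to 1, so (2,2) = 9.
Using main diagonal: 10 + 9 + (-3) + (-9) + ? → (3,3) = 10 − 7 = 3.
Anti-diagonal must total 10; the given cells sum to 9, so (2,4) = 1.
Row 3 must total 10; the given cells sum to 15, so (3,5) = -5.
From column 4, 10 − (1 + 14 + (-3) + 5) gives (1,4) = -7.
Column 5: 4 + (-5) + 8 + (-9) + ? = 10, so (2,5) = 12.
Row 1 needs 10; the known cells sum to 3, so (1,3) = 7.
Row 2 must total 10; the given cells sum to 20, so (2,3) = -10.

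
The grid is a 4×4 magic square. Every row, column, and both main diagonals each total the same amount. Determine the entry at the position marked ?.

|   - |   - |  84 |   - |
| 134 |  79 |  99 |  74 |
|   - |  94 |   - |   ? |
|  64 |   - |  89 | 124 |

59

Row 2 is complete and sums to 386; that is the magic constant.
Row 4 needs 386; the known cells sum to 277, so (4,2) = 109.
Using column 2: 79 + 94 + 109 + ? → (1,2) = 386 − 282 = 104.
Using column 3: 84 + 99 + 89 + ? → (3,3) = 386 − 272 = 114.
Using main diagonal: 79 + 114 + 124 + ? → (1,1) = 386 − 317 = 69.
Anti-diagonal: 99 + 94 + 64 + ? = 386, so (1,4) = 129.
The remaining cell in column 1 is (3,1) = 386 − 267 = 119.
Using column 4: 129 + 74 + 124 + ? → (3,4) = 386 − 327 = 59.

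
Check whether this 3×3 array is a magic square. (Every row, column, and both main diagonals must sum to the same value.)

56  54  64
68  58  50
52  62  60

No — column 1 sums to 176 but anti-diagonal sums to 174.

Row 1: 56 + 54 + 64 = 174.
Row 2: 68 + 58 + 50 = 176.
Row 3: 52 + 62 + 60 = 174.
Column 1: 56 + 68 + 52 = 176.
Column 2: 54 + 58 + 62 = 174.
Column 3: 64 + 50 + 60 = 174.
Main diagonal: 56 + 58 + 60 = 174.
Anti-diagonal: 64 + 58 + 52 = 174.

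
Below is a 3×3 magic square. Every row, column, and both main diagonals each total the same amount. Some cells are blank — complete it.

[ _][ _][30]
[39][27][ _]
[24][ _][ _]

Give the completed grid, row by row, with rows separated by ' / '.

18 33 30 / 39 27 15 / 24 21 36

Anti-diagonal is already complete: 30 + 27 + 24 = 81, so that is the magic constant.
Row 2: 39 + 27 + ? = 81, so (2,3) = 15.
Using column 1: 39 + 24 + ? → (1,1) = 81 − 63 = 18.
From column 3, 81 − (30 + 15) gives (3,3) = 36.
From row 1, 81 − (18 + 30) gives (1,2) = 33.
Row 3: 24 + 36 + ? = 81, so (3,2) = 21.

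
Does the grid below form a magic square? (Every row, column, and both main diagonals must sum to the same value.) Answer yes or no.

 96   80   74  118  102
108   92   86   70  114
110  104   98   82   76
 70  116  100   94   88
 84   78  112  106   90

Row 1: 96 + 80 + 74 + 118 + 102 = 470.
Row 2: 108 + 92 + 86 + 70 + 114 = 470.
Row 3: 110 + 104 + 98 + 82 + 76 = 470.
Row 4: 70 + 116 + 100 + 94 + 88 = 468.
Row 5: 84 + 78 + 112 + 106 + 90 = 470.
Column 1: 96 + 108 + 110 + 70 + 84 = 468.
Column 2: 80 + 92 + 104 + 116 + 78 = 470.
Column 3: 74 + 86 + 98 + 100 + 112 = 470.
Column 4: 118 + 70 + 82 + 94 + 106 = 470.
Column 5: 102 + 114 + 76 + 88 + 90 = 470.
Main diagonal: 96 + 92 + 98 + 94 + 90 = 470.
Anti-diagonal: 102 + 70 + 98 + 116 + 84 = 470.

No — column 5 sums to 470 but row 4 sums to 468.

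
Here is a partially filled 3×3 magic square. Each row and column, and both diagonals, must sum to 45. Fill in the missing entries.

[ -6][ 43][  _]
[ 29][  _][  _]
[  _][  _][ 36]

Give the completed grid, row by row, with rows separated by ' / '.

Row 1 needs 45; the known cells sum to 37, so (1,3) = 8.
Column 1 must total 45; the given cells sum to 23, so (3,1) = 22.
Column 3: 8 + 36 + ? = 45, so (2,3) = 1.
Main diagonal: -6 + 36 + ? = 45, so (2,2) = 15.
Using row 3: 22 + 36 + ? → (3,2) = 45 − 58 = -13.

-6 43 8 / 29 15 1 / 22 -13 36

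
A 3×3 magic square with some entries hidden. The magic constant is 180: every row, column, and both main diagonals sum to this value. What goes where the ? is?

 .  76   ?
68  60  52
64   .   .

Column 1: 68 + 64 + ? = 180, so (1,1) = 48.
The remaining cell in column 2 is (3,2) = 180 − 136 = 44.
Main diagonal must total 180; the given cells sum to 108, so (3,3) = 72.
Anti-diagonal: 60 + 64 + ? = 180, so (1,3) = 56.

56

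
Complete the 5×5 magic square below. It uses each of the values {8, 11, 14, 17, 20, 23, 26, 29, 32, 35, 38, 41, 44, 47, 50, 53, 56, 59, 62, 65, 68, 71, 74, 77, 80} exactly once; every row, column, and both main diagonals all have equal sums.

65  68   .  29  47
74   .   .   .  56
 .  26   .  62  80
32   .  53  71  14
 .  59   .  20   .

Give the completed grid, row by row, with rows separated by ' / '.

The 25 entries sum to 1100, so each line sums to 1100/5 = 220.
Row 1: 65 + 68 + 29 + 47 + ? = 220, so (1,3) = 11.
Row 4: 32 + 53 + 71 + 14 + ? = 220, so (4,2) = 50.
From column 2, 220 − (68 + 26 + 50 + 59) gives (2,2) = 17.
Using column 4: 29 + 62 + 71 + 20 + ? → (2,4) = 220 − 182 = 38.
Column 5 must total 220; the given cells sum to 197, so (5,5) = 23.
Using main diagonal: 65 + 17 + 71 + 23 + ? → (3,3) = 220 − 176 = 44.
Anti-diagonal must total 220; the given cells sum to 179, so (5,1) = 41.
Using row 2: 74 + 17 + 38 + 56 + ? → (2,3) = 220 − 185 = 35.
Using row 3: 26 + 44 + 62 + 80 + ? → (3,1) = 220 − 212 = 8.
Row 5 needs 220; the known cells sum to 143, so (5,3) = 77.

65 68 11 29 47 / 74 17 35 38 56 / 8 26 44 62 80 / 32 50 53 71 14 / 41 59 77 20 23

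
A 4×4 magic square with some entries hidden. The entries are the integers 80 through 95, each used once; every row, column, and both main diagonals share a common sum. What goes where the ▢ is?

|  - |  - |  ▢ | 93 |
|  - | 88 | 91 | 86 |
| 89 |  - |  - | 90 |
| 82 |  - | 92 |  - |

80

The entries are 80 through 95, which sum to 1400, so each line sums to 1400/4 = 350.
Row 2: 88 + 91 + 86 + ? = 350, so (2,1) = 85.
Using column 1: 85 + 89 + 82 + ? → (1,1) = 350 − 256 = 94.
Column 4 must total 350; the given cells sum to 269, so (4,4) = 81.
Main diagonal needs 350; the known cells sum to 263, so (3,3) = 87.
Using anti-diagonal: 93 + 91 + 82 + ? → (3,2) = 350 − 266 = 84.
Row 4 must total 350; the given cells sum to 255, so (4,2) = 95.
The remaining cell in column 2 is (1,2) = 350 − 267 = 83.
Column 3 must total 350; the given cells sum to 270, so (1,3) = 80.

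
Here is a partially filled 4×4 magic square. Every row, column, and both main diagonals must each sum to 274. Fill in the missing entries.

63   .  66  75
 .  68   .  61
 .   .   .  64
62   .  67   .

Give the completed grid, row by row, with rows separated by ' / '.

63 70 66 75 / 73 68 72 61 / 76 65 69 64 / 62 71 67 74

From row 1, 274 − (63 + 66 + 75) gives (1,2) = 70.
Column 4 needs 274; the known cells sum to 200, so (4,4) = 74.
Main diagonal needs 274; the known cells sum to 205, so (3,3) = 69.
From row 4, 274 − (62 + 67 + 74) gives (4,2) = 71.
From column 2, 274 − (70 + 68 + 71) gives (3,2) = 65.
Column 3 needs 274; the known cells sum to 202, so (2,3) = 72.
The remaining cell in row 2 is (2,1) = 274 − 201 = 73.
Row 3 must total 274; the given cells sum to 198, so (3,1) = 76.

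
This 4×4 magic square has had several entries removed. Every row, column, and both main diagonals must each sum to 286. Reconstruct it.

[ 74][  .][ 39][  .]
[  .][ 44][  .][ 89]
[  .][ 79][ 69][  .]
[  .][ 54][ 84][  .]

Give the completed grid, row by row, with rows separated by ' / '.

74 109 39 64 / 59 44 94 89 / 104 79 69 34 / 49 54 84 99

Using column 2: 44 + 79 + 54 + ? → (1,2) = 286 − 177 = 109.
Column 3 needs 286; the known cells sum to 192, so (2,3) = 94.
Main diagonal needs 286; the known cells sum to 187, so (4,4) = 99.
Row 1 needs 286; the known cells sum to 222, so (1,4) = 64.
Row 2 needs 286; the known cells sum to 227, so (2,1) = 59.
Row 4: 54 + 84 + 99 + ? = 286, so (4,1) = 49.
The remaining cell in column 1 is (3,1) = 286 − 182 = 104.
The remaining cell in column 4 is (3,4) = 286 − 252 = 34.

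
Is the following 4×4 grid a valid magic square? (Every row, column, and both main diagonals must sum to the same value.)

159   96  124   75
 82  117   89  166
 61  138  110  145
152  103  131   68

Row 1: 159 + 96 + 124 + 75 = 454.
Row 2: 82 + 117 + 89 + 166 = 454.
Row 3: 61 + 138 + 110 + 145 = 454.
Row 4: 152 + 103 + 131 + 68 = 454.
Column 1: 159 + 82 + 61 + 152 = 454.
Column 2: 96 + 117 + 138 + 103 = 454.
Column 3: 124 + 89 + 110 + 131 = 454.
Column 4: 75 + 166 + 145 + 68 = 454.
Main diagonal: 159 + 117 + 110 + 68 = 454.
Anti-diagonal: 75 + 89 + 138 + 152 = 454.
All lines sum to 454.

Yes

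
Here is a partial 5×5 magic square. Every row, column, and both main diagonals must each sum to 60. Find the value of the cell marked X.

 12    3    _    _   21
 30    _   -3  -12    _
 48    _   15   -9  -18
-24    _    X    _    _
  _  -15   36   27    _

Using row 3: 48 + 15 + (-9) + (-18) + ? → (3,2) = 60 − 36 = 24.
Column 1: 12 + 30 + 48 + (-24) + ? = 60, so (5,1) = -6.
Anti-diagonal needs 60; the known cells sum to 18, so (4,2) = 42.
Row 5 needs 60; the known cells sum to 42, so (5,5) = 18.
Using column 2: 3 + 24 + 42 + (-15) + ? → (2,2) = 60 − 54 = 6.
Main diagonal: 12 + 6 + 15 + 18 + ? = 60, so (4,4) = 9.
Using row 2: 30 + 6 + (-3) + (-12) + ? → (2,5) = 60 − 21 = 39.
Using column 4: -12 + (-9) + 9 + 27 + ? → (1,4) = 60 − 15 = 45.
Column 5 needs 60; the known cells sum to 60, so (4,5) = 0.
Row 1: 12 + 3 + 45 + 21 + ? = 60, so (1,3) = -21.
Using row 4: -24 + 42 + 9 + 0 + ? → (4,3) = 60 − 27 = 33.

33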